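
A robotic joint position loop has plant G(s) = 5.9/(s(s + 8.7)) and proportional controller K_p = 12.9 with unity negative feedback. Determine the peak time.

T_p = 0.415 s

Closed-loop characteristic equation: s² + 8.7s + 76.11 = 0, so ω_n = 8.724 rad/s and ζ = 8.7/(2·8.724) = 0.4986.
Damped frequency ω_d = ω_n√(1−ζ²) = 7.562 rad/s, so peak time T_p = π/ω_d = 0.415 s.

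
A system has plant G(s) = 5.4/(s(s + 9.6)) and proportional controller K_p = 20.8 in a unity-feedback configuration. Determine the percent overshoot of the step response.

20.3%

From 1 + K_pG(s) = 0: s² + 9.6s + 112.3 = 0 ⇒ ω_n = 10.6, ζ = 0.4529.
%OS = 100·exp(−πζ/√(1−ζ²)) = 100·exp(−π·0.4529/√0.7949) = 20.3%.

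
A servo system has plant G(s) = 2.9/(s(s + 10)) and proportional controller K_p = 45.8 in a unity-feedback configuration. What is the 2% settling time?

T_s ≈ 0.8 s

From 1 + K_pG(s) = 0: s² + 10s + 132.8 = 0 ⇒ ω_n = 11.52, ζ = 0.4338.
2% settling time T_s ≈ 4/(ζω_n) = 4/5 = 0.8 s.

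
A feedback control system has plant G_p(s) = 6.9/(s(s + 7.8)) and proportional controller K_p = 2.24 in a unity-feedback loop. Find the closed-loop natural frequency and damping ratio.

ω_n = 3.93 rad/s, ζ = 0.992

1 + K_p·G_p(s) = 0 gives s² + 7.8s + 15.46 = 0.
Matching s² + 2ζω_n s + ω_n²: ω_n = √15.46 = 3.931 rad/s and 2ζω_n = 7.8, so ζ = 7.8/(2·3.931) = 0.992.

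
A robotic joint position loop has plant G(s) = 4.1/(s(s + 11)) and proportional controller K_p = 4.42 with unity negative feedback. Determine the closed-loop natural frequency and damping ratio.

1 + K_p·G(s) = 0 gives s² + 11s + 18.12 = 0.
So ω_n² = 18.12 ⇒ ω_n = 4.257 rad/s, and ζ = 11/(2ω_n) = 1.29.

ω_n = 4.26 rad/s, ζ = 1.29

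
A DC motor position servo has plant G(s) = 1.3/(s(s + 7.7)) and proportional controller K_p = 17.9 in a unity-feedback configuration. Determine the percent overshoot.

The closed-loop denominator s² + 7.7s + 23.27 gives ω_n = √23.27 = 4.824 and ζ = 7.7/(2ω_n) = 0.7981.
%OS = 100·exp(−πζ/√(1−ζ²)) = 100·exp(−π·0.7981/√0.363) = 1.56%.

1.56%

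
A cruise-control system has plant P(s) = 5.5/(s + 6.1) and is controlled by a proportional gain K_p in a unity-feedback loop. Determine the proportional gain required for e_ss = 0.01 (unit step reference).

Steady-state error for a unit step on this type-0 loop is 1/(1 + K_p·P(0)).
P(0) = 0.9016. Require 1/(1 + K_p·0.9016) = 0.01, so 1 + 0.9016·K_p = 100.
K_p = (100 − 1)/0.9016 = 110.

K_p = 110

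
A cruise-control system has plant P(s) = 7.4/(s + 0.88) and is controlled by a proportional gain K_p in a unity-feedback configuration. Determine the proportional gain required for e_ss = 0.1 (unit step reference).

For a type-0 loop with proportional control, e_ss = 1/(1 + K_p·P(0)).
P(0) = 8.409. Require 1/(1 + K_p·8.409) = 0.1, so 1 + 8.409·K_p = 10.
K_p = (10 − 1)/8.409 = 1.07.

K_p = 1.07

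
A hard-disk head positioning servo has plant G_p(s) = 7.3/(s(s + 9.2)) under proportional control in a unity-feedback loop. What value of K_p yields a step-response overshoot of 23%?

K_p = 16.1

From %OS = 100·exp(−πζ/√(1−ζ²)) = 23%, ζ = −ln(0.23)/√(π²+ln²(0.23)) = 0.4237.
Characteristic equation s² + 9.2s + 7.3K_p = 0 gives ζ = 9.2/(2√(7.3K_p)).
Setting ζ = 0.4237: √(7.3K_p) = 9.2/(2·0.4237) = 10.86, so K_p = 117.8/7.3 = 16.1.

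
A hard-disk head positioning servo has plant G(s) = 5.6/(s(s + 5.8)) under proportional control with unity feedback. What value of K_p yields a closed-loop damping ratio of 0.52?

Closed-loop characteristic equation: s² + 5.8s + K_p·5.6 = 0.
So ω_n = √(5.6K_p) and 2ζω_n = 5.8, giving ζ = 5.8/(2√(5.6K_p)).
Setting ζ = 0.52: √(5.6K_p) = 5.8/(2·0.52) = 5.577, so K_p = 31.1/5.6 = 5.55.

K_p = 5.55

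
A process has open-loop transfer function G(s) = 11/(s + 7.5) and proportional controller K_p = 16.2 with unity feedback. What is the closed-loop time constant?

τ = 0.00539 s

Closed-loop transfer function: T(s) = K_p·G(s)/(1 + K_p·G(s)) = 178.2/(s + 7.5 + 178.2) = 178.2/(s + 185.7).
Time constant τ = 1/185.7 = 0.00539 s.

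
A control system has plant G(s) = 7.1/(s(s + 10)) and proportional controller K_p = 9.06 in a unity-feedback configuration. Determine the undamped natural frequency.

ω_n = 8.02 rad/s

1 + K_p·G(s) = 0 gives s² + 10s + 64.33 = 0.
So ω_n² = 64.33 ⇒ ω_n = 8.02 rad/s, and ζ = 10/(2ω_n) = 0.623.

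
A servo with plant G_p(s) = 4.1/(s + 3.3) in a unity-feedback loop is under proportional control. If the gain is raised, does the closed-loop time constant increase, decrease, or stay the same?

decrease

The closed-loop bandwidth 3.3+K_p·4.1 grows with K_p, so τ shrinks.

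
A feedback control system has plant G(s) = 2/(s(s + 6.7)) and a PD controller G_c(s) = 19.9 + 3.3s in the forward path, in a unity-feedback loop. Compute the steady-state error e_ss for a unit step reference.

0

The open loop G_c(s)G(s) has a pole at the origin (type 1), so the static position error constant is infinite and e_ss = 1/(1+∞) = 0.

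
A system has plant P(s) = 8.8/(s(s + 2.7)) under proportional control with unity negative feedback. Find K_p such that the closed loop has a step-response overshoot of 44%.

From %OS = 100·exp(−πζ/√(1−ζ²)) = 44%, ζ = −ln(0.44)/√(π²+ln²(0.44)) = 0.2528.
Characteristic equation s² + 2.7s + 8.8K_p = 0 gives ζ = 2.7/(2√(8.8K_p)).
Setting ζ = 0.2528: √(8.8K_p) = 2.7/(2·0.2528) = 5.339, so K_p = 28.51/8.8 = 3.24.

K_p = 3.24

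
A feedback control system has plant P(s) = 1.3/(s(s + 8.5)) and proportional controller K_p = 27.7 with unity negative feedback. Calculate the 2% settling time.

T_s ≈ 0.941 s

The closed-loop denominator s² + 8.5s + 36.01 gives ω_n = √36.01 = 6.001 and ζ = 8.5/(2ω_n) = 0.7082.
2% settling time T_s ≈ 4/(ζω_n) = 4/4.25 = 0.941 s.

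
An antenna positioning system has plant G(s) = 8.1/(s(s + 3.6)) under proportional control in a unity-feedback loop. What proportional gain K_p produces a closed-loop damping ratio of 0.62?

Closed-loop characteristic equation: s² + 3.6s + K_p·8.1 = 0.
So ω_n = √(8.1K_p) and 2ζω_n = 3.6, giving ζ = 3.6/(2√(8.1K_p)).
Setting ζ = 0.62: √(8.1K_p) = 3.6/(2·0.62) = 2.903, so K_p = 8.429/8.1 = 1.04.

K_p = 1.04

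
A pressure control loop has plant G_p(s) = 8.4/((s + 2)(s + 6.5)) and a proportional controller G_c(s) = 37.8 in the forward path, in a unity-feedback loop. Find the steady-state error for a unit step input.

The loop is type 0. Static position error constant K_pos = G_c(0)·G_p(0) = 37.8·0.6462 = 24.42.
Steady-state error to a unit step: e_ss = 1/(1+K_pos) = 1/25.42 = 0.0393.

0.0393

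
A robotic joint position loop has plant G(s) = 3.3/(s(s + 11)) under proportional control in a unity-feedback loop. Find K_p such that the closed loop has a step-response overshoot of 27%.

From %OS = 100·exp(−πζ/√(1−ζ²)) = 27%, ζ = −ln(0.27)/√(π²+ln²(0.27)) = 0.3847.
Characteristic equation s² + 11s + 3.3K_p = 0 gives ζ = 11/(2√(3.3K_p)).
Setting ζ = 0.3847: √(3.3K_p) = 11/(2·0.3847) = 14.3, so K_p = 204.4/3.3 = 61.9.

K_p = 61.9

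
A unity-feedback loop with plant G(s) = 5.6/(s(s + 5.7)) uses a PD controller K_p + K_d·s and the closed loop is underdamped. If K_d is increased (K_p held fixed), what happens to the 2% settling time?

decrease

Characteristic equation s² + (5.7 + 5.6K_d)s + 5.6K_p = 0: raising K_d increases ζω_n = (5.7+5.6K_d)/2 while the loop stays underdamped, so T_s ≈ 4/(ζω_n) decreases.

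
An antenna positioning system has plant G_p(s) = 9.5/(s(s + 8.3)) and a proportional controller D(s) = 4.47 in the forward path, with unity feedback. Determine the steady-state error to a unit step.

0

The open loop D(s)G_p(s) has a pole at the origin (type 1), so the static position error constant is infinite and e_ss = 1/(1+∞) = 0.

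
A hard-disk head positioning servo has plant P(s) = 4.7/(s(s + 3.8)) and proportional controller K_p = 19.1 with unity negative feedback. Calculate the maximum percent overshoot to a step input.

Closed-loop characteristic equation: s² + 3.8s + 89.77 = 0, so ω_n = 9.475 rad/s and ζ = 3.8/(2·9.475) = 0.2005.
%OS = 100·exp(−πζ/√(1−ζ²)) = 100·exp(−π·0.2005/√0.9598) = 52.6%.

52.6%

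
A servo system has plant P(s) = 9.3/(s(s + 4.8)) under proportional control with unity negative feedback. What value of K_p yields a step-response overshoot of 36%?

From %OS = 100·exp(−πζ/√(1−ζ²)) = 36%, ζ = −ln(0.36)/√(π²+ln²(0.36)) = 0.3093.
Characteristic equation s² + 4.8s + 9.3K_p = 0 gives ζ = 4.8/(2√(9.3K_p)).
Setting ζ = 0.3093: √(9.3K_p) = 4.8/(2·0.3093) = 7.76, so K_p = 60.22/9.3 = 6.48.

K_p = 6.48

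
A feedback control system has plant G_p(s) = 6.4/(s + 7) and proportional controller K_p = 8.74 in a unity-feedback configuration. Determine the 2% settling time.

T_s ≈ 0.0636 s

Closed-loop transfer function: T(s) = K_p·G_p(s)/(1 + K_p·G_p(s)) = 55.94/(s + 7 + 55.94) = 55.94/(s + 62.94).
Time constant τ = 1/62.94 = 0.01589 s, so the 2% settling time is about 4τ = 0.0636 s.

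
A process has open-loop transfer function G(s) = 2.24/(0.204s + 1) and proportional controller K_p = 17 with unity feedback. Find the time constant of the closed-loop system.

Closed loop: T(s) = K_p·G/(1+K_p·G) = 38.08/(0.204s + 1 + 38.08), with pole at s = −(1 + 38.08)/0.204 = −191.6.
Closed-loop time constant τ = 1/191.6 = 0.00522 s.

τ = 0.00522 s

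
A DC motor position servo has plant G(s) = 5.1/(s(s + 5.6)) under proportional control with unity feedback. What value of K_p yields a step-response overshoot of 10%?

K_p = 4.4

From %OS = 100·exp(−πζ/√(1−ζ²)) = 10%, ζ = −ln(0.1)/√(π²+ln²(0.1)) = 0.5912.
Characteristic equation s² + 5.6s + 5.1K_p = 0 gives ζ = 5.6/(2√(5.1K_p)).
Setting ζ = 0.5912: √(5.1K_p) = 5.6/(2·0.5912) = 4.736, so K_p = 22.43/5.1 = 4.4.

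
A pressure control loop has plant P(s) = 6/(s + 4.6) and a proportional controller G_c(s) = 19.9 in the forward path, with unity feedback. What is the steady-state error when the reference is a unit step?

0.0371

The loop is type 0. Static position error constant K_pos = G_c(0)·P(0) = 19.9·1.304 = 25.96.
Steady-state error to a unit step: e_ss = 1/(1+K_pos) = 1/26.96 = 0.0371.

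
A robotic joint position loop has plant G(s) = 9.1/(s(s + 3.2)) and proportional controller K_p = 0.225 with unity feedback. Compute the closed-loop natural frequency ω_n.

The closed-loop denominator is s(s+3.2) + 0.225·9.1 = s² + 3.2s + 2.047.
So ω_n² = 2.047 ⇒ ω_n = 1.431 rad/s, and ζ = 3.2/(2ω_n) = 1.12.

ω_n = 1.43 rad/s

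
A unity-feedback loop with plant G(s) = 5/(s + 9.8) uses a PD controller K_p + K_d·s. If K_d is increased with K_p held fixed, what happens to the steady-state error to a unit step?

unchanged

At s = 0 the derivative term contributes nothing: C(0) = K_p regardless of K_d, so K_pos = K_p·G(0) and e_ss are unchanged.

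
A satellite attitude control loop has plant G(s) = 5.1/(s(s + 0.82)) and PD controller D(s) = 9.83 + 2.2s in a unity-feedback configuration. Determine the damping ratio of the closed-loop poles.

Forward path: (9.83 + 2.2s)·5.1/(s(s+0.82)). The closed-loop characteristic equation is s² + (0.82 + 5.1·2.2)s + 5.1·9.83 = 0.
That is s² + 12.04s + 50.13 = 0, so ω_n = 7.08 rad/s and ζ = 12.04/(2·7.08) = 0.8502.

ζ = 0.85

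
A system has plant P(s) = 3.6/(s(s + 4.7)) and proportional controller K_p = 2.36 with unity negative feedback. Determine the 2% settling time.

T_s ≈ 1.7 s

The closed-loop denominator s² + 4.7s + 8.496 gives ω_n = √8.496 = 2.915 and ζ = 4.7/(2ω_n) = 0.8062.
2% settling time T_s ≈ 4/(ζω_n) = 4/2.35 = 1.7 s.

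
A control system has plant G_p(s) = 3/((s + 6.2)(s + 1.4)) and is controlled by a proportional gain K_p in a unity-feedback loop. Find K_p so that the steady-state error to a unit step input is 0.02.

For a type-0 loop with proportional control, e_ss = 1/(1 + K_p·G_p(0)).
G_p(0) = 0.3456. Require 1/(1 + K_p·0.3456) = 0.02, so 1 + 0.3456·K_p = 50.
K_p = (50 − 1)/0.3456 = 142.

K_p = 142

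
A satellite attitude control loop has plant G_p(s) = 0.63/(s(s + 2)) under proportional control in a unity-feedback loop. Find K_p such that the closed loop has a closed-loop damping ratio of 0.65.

K_p = 3.76

Closed-loop characteristic equation: s² + 2s + K_p·0.63 = 0.
So ω_n = √(0.63K_p) and 2ζω_n = 2, giving ζ = 2/(2√(0.63K_p)).
Setting ζ = 0.65: √(0.63K_p) = 2/(2·0.65) = 1.538, so K_p = 2.367/0.63 = 3.76.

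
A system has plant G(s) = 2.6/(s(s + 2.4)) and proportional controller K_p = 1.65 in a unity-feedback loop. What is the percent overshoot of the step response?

From 1 + K_pG(s) = 0: s² + 2.4s + 4.29 = 0 ⇒ ω_n = 2.071, ζ = 0.5794.
%OS = 100·exp(−πζ/√(1−ζ²)) = 100·exp(−π·0.5794/√0.6643) = 10.7%.

10.7%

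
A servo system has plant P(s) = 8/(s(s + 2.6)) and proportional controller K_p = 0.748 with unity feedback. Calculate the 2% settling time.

T_s ≈ 3.08 s

The closed-loop denominator s² + 2.6s + 5.984 gives ω_n = √5.984 = 2.446 and ζ = 2.6/(2ω_n) = 0.5314.
2% settling time T_s ≈ 4/(ζω_n) = 4/1.3 = 3.08 s.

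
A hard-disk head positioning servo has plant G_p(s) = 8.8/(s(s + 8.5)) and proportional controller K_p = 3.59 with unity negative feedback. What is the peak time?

From 1 + K_pG_p(s) = 0: s² + 8.5s + 31.59 = 0 ⇒ ω_n = 5.621, ζ = 0.7561.
Damped frequency ω_d = ω_n√(1−ζ²) = 3.678 rad/s, so peak time T_p = π/ω_d = 0.854 s.

T_p = 0.854 s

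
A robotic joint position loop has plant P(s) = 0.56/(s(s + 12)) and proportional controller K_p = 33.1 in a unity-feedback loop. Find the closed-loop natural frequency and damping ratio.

ω_n = 4.31 rad/s, ζ = 1.39

1 + K_p·P(s) = 0 gives s² + 12s + 18.54 = 0.
Matching s² + 2ζω_n s + ω_n²: ω_n = √18.54 = 4.305 rad/s and 2ζω_n = 12, so ζ = 12/(2·4.305) = 1.39.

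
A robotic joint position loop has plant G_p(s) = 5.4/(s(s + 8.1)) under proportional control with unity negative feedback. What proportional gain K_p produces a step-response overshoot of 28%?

K_p = 21.5

From %OS = 100·exp(−πζ/√(1−ζ²)) = 28%, ζ = −ln(0.28)/√(π²+ln²(0.28)) = 0.3755.
Characteristic equation s² + 8.1s + 5.4K_p = 0 gives ζ = 8.1/(2√(5.4K_p)).
Setting ζ = 0.3755: √(5.4K_p) = 8.1/(2·0.3755) = 10.78, so K_p = 116.3/5.4 = 21.5.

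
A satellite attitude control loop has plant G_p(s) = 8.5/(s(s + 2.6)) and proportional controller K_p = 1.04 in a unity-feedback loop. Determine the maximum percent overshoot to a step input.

Closed-loop characteristic equation: s² + 2.6s + 8.84 = 0, so ω_n = 2.973 rad/s and ζ = 2.6/(2·2.973) = 0.4372.
%OS = 100·exp(−πζ/√(1−ζ²)) = 100·exp(−π·0.4372/√0.8088) = 21.7%.

21.7%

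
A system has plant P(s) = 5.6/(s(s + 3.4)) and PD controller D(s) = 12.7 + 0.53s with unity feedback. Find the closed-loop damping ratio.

Forward path: (12.7 + 0.53s)·5.6/(s(s+3.4)). The closed-loop characteristic equation is s² + (3.4 + 5.6·0.53)s + 5.6·12.7 = 0.
That is s² + 6.368s + 71.12 = 0, so ω_n = 8.433 rad/s and ζ = 6.368/(2·8.433) = 0.3776.

ζ = 0.378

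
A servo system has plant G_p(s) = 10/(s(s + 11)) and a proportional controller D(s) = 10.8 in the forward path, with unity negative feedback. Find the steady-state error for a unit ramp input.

The loop has one pole at the origin (type 1). Velocity error constant K_v = lim_{s→0} s·D(s)G_p(s) = 10.8·10/11 = 9.818.
Steady-state error to a unit ramp: e_ss = 1/K_v = 0.102.

0.102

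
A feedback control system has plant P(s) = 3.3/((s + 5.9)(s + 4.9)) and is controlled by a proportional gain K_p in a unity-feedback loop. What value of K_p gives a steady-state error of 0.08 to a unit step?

Steady-state error for a unit step on this type-0 loop is 1/(1 + K_p·P(0)).
P(0) = 0.1141. Require 1/(1 + K_p·0.1141) = 0.08, so 1 + 0.1141·K_p = 12.5.
K_p = (12.5 − 1)/0.1141 = 101.

K_p = 101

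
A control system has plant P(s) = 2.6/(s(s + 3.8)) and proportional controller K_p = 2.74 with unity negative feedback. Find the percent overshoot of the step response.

4.14%

From 1 + K_pP(s) = 0: s² + 3.8s + 7.124 = 0 ⇒ ω_n = 2.669, ζ = 0.7119.
%OS = 100·exp(−πζ/√(1−ζ²)) = 100·exp(−π·0.7119/√0.4933) = 4.14%.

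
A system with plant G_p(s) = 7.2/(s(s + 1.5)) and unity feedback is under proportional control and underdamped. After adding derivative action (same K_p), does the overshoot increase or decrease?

With PD the characteristic equation becomes s² + (a + K·K_d)s + K·K_p = 0; the damping term grows, ζ rises, overshoot falls.

decrease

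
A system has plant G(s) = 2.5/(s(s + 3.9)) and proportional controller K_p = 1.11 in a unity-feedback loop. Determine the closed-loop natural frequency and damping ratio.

ω_n = 1.67 rad/s, ζ = 1.17

The closed-loop denominator is s(s+3.9) + 1.11·2.5 = s² + 3.9s + 2.775.
Matching s² + 2ζω_n s + ω_n²: ω_n = √2.775 = 1.666 rad/s and 2ζω_n = 3.9, so ζ = 3.9/(2·1.666) = 1.17.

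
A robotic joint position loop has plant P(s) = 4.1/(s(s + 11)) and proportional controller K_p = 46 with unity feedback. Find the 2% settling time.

The closed-loop denominator s² + 11s + 188.6 gives ω_n = √188.6 = 13.73 and ζ = 11/(2ω_n) = 0.4005.
2% settling time T_s ≈ 4/(ζω_n) = 4/5.5 = 0.727 s.

T_s ≈ 0.727 s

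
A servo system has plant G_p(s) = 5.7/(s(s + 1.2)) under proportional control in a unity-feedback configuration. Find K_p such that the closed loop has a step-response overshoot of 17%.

From %OS = 100·exp(−πζ/√(1−ζ²)) = 17%, ζ = −ln(0.17)/√(π²+ln²(0.17)) = 0.4913.
Characteristic equation s² + 1.2s + 5.7K_p = 0 gives ζ = 1.2/(2√(5.7K_p)).
Setting ζ = 0.4913: √(5.7K_p) = 1.2/(2·0.4913) = 1.221, so K_p = 1.492/5.7 = 0.262.

K_p = 0.262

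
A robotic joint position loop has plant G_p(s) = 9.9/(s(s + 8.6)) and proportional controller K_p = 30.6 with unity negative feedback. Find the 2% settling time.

Closed-loop characteristic equation: s² + 8.6s + 302.9 = 0, so ω_n = 17.41 rad/s and ζ = 8.6/(2·17.41) = 0.2471.
2% settling time T_s ≈ 4/(ζω_n) = 4/4.3 = 0.93 s.

T_s ≈ 0.93 s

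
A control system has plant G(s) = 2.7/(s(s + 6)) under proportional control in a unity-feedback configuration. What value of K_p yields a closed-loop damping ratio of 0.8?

Closed-loop characteristic equation: s² + 6s + K_p·2.7 = 0.
So ω_n = √(2.7K_p) and 2ζω_n = 6, giving ζ = 6/(2√(2.7K_p)).
Setting ζ = 0.8: √(2.7K_p) = 6/(2·0.8) = 3.75, so K_p = 14.06/2.7 = 5.21.

K_p = 5.21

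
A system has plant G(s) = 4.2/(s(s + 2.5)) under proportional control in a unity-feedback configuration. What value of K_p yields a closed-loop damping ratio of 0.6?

Closed-loop characteristic equation: s² + 2.5s + K_p·4.2 = 0.
So ω_n = √(4.2K_p) and 2ζω_n = 2.5, giving ζ = 2.5/(2√(4.2K_p)).
Setting ζ = 0.6: √(4.2K_p) = 2.5/(2·0.6) = 2.083, so K_p = 4.34/4.2 = 1.03.

K_p = 1.03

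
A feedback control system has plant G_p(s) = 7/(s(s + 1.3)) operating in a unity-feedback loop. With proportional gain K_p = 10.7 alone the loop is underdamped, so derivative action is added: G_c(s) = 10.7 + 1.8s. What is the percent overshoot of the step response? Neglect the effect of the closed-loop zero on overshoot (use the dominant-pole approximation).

Forward path: (10.7 + 1.8s)·7/(s(s+1.3)). The closed-loop characteristic equation is s² + (1.3 + 7·1.8)s + 7·10.7 = 0.
That is s² + 13.9s + 74.9 = 0, so ω_n = 8.654 rad/s and ζ = 13.9/(2·8.654) = 0.8031.
%OS = 100·exp(−πζ/√(1−ζ²)) = 1.45%.

1.45%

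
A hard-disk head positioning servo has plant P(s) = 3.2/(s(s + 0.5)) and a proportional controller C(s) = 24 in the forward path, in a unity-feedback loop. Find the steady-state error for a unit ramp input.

The loop has one pole at the origin (type 1). Velocity error constant K_v = lim_{s→0} s·C(s)P(s) = 24·3.2/0.5 = 153.6.
Steady-state error to a unit ramp: e_ss = 1/K_v = 0.00651.

0.00651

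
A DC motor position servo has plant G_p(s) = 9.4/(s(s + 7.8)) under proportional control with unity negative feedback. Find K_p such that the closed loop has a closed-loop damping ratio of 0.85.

K_p = 2.24

Closed-loop characteristic equation: s² + 7.8s + K_p·9.4 = 0.
So ω_n = √(9.4K_p) and 2ζω_n = 7.8, giving ζ = 7.8/(2√(9.4K_p)).
Setting ζ = 0.85: √(9.4K_p) = 7.8/(2·0.85) = 4.588, so K_p = 21.05/9.4 = 2.24.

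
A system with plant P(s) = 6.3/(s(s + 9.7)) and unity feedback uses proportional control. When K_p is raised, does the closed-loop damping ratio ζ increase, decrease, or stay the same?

decrease

ζ = 9.7/(2√(6.3K_p)); increasing K_p raises the denominator, so ζ falls.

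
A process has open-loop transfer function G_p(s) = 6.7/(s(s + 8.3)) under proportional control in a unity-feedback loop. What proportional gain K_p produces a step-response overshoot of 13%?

K_p = 8.67

From %OS = 100·exp(−πζ/√(1−ζ²)) = 13%, ζ = −ln(0.13)/√(π²+ln²(0.13)) = 0.5446.
Characteristic equation s² + 8.3s + 6.7K_p = 0 gives ζ = 8.3/(2√(6.7K_p)).
Setting ζ = 0.5446: √(6.7K_p) = 8.3/(2·0.5446) = 7.62, so K_p = 58.06/6.7 = 8.67.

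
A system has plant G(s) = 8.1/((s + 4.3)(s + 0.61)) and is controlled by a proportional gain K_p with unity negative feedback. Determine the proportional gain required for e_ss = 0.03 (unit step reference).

For a type-0 loop with proportional control, e_ss = 1/(1 + K_p·G(0)).
G(0) = 3.088. Require 1/(1 + K_p·3.088) = 0.03, so 1 + 3.088·K_p = 33.33.
K_p = (33.33 − 1)/3.088 = 10.5.

K_p = 10.5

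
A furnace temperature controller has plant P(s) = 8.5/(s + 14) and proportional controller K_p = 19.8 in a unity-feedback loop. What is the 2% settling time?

Closed-loop transfer function: T(s) = K_p·P(s)/(1 + K_p·P(s)) = 168.3/(s + 14 + 168.3) = 168.3/(s + 182.3).
Time constant τ = 1/182.3 = 0.005485 s, so the 2% settling time is about 4τ = 0.0219 s.

T_s ≈ 0.0219 s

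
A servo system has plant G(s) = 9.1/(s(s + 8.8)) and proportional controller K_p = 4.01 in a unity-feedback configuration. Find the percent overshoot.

Closed-loop characteristic equation: s² + 8.8s + 36.49 = 0, so ω_n = 6.041 rad/s and ζ = 8.8/(2·6.041) = 0.7284.
%OS = 100·exp(−πζ/√(1−ζ²)) = 100·exp(−π·0.7284/√0.4695) = 3.54%.

3.54%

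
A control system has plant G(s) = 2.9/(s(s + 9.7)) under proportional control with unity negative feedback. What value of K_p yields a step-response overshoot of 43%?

K_p = 121

From %OS = 100·exp(−πζ/√(1−ζ²)) = 43%, ζ = −ln(0.43)/√(π²+ln²(0.43)) = 0.2594.
Characteristic equation s² + 9.7s + 2.9K_p = 0 gives ζ = 9.7/(2√(2.9K_p)).
Setting ζ = 0.2594: √(2.9K_p) = 9.7/(2·0.2594) = 18.69, so K_p = 349.5/2.9 = 121.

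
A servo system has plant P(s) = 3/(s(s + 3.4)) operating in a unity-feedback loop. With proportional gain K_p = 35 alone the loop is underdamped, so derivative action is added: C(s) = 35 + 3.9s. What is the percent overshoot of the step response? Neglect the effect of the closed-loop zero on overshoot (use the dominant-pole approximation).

Forward path: (35 + 3.9s)·3/(s(s+3.4)). The closed-loop characteristic equation is s² + (3.4 + 3·3.9)s + 3·35 = 0.
That is s² + 15.1s + 105 = 0, so ω_n = 10.25 rad/s and ζ = 15.1/(2·10.25) = 0.7368.
%OS = 100·exp(−πζ/√(1−ζ²)) = 3.26%.

3.26%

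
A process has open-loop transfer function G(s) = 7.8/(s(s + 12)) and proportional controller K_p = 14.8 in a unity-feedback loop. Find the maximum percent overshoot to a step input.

From 1 + K_pG(s) = 0: s² + 12s + 115.4 = 0 ⇒ ω_n = 10.74, ζ = 0.5584.
%OS = 100·exp(−πζ/√(1−ζ²)) = 100·exp(−π·0.5584/√0.6881) = 12.1%.

12.1%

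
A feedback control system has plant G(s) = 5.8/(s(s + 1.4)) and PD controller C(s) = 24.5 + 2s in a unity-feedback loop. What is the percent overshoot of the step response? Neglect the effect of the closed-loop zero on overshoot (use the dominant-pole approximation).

13%

Forward path: (24.5 + 2s)·5.8/(s(s+1.4)). The closed-loop characteristic equation is s² + (1.4 + 5.8·2)s + 5.8·24.5 = 0.
That is s² + 13s + 142.1 = 0, so ω_n = 11.92 rad/s and ζ = 13/(2·11.92) = 0.5453.
%OS = 100·exp(−πζ/√(1−ζ²)) = 13%.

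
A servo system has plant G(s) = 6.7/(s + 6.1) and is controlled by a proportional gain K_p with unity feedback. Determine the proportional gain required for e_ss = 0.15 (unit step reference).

K_p = 5.16

The loop is type 0, so e_ss(step) = 1/(1 + K_pos) with K_pos = K_p·G(0).
G(0) = 1.098. Require 1/(1 + K_p·1.098) = 0.15, so 1 + 1.098·K_p = 6.667.
K_p = (6.667 − 1)/1.098 = 5.16.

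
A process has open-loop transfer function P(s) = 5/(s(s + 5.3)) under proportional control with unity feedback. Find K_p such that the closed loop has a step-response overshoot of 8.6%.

K_p = 3.71

From %OS = 100·exp(−πζ/√(1−ζ²)) = 8.6%, ζ = −ln(0.086)/√(π²+ln²(0.086)) = 0.6155.
Characteristic equation s² + 5.3s + 5K_p = 0 gives ζ = 5.3/(2√(5K_p)).
Setting ζ = 0.6155: √(5K_p) = 5.3/(2·0.6155) = 4.305, so K_p = 18.54/5 = 3.71.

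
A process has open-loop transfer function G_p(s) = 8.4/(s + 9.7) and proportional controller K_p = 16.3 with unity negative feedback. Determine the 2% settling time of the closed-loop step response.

T_s ≈ 0.0273 s

Closed-loop transfer function: T(s) = K_p·G_p(s)/(1 + K_p·G_p(s)) = 136.9/(s + 9.7 + 136.9) = 136.9/(s + 146.6).
Time constant τ = 1/146.6 = 0.00682 s, so the 2% settling time is about 4τ = 0.0273 s.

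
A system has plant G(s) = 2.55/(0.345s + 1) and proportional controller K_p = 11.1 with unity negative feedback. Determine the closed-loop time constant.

Closed loop: T(s) = K_p·G/(1+K_p·G) = 28.3/(0.345s + 1 + 28.3), with pole at s = −(1 + 28.3)/0.345 = −84.94.
Closed-loop time constant τ = 1/84.94 = 0.0118 s.

τ = 0.0118 s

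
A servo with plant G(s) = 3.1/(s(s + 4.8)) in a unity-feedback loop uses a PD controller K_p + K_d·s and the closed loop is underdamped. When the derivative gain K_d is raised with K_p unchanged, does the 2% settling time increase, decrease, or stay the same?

Characteristic equation s² + (4.8 + 3.1K_d)s + 3.1K_p = 0: raising K_d increases ζω_n = (4.8+3.1K_d)/2 while the loop stays underdamped, so T_s ≈ 4/(ζω_n) decreases.

decrease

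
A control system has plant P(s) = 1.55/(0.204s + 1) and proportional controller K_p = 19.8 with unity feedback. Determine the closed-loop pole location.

s = -155.3

Closed loop: T(s) = K_p·P/(1+K_p·P) = 30.69/(0.204s + 1 + 30.69), with pole at s = −(1 + 30.69)/0.204 = −155.3.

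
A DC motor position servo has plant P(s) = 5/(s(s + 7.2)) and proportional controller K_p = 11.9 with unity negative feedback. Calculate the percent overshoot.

19.1%

The closed-loop denominator s² + 7.2s + 59.5 gives ω_n = √59.5 = 7.714 and ζ = 7.2/(2ω_n) = 0.4667.
%OS = 100·exp(−πζ/√(1−ζ²)) = 100·exp(−π·0.4667/√0.7822) = 19.1%.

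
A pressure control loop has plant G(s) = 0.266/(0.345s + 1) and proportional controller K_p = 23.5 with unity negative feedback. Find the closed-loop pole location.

s = -21.02

Closed loop: T(s) = K_p·G/(1+K_p·G) = 6.251/(0.345s + 1 + 6.251), with pole at s = −(1 + 6.251)/0.345 = −21.02.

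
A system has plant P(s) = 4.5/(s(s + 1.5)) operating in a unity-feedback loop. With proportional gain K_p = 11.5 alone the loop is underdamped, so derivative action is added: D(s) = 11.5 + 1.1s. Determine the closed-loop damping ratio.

Forward path: (11.5 + 1.1s)·4.5/(s(s+1.5)). The closed-loop characteristic equation is s² + (1.5 + 4.5·1.1)s + 4.5·11.5 = 0.
That is s² + 6.45s + 51.75 = 0, so ω_n = 7.194 rad/s and ζ = 6.45/(2·7.194) = 0.4483.

ζ = 0.448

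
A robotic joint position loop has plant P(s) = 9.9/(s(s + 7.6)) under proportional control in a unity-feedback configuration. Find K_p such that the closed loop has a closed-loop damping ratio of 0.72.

K_p = 2.81

Closed-loop characteristic equation: s² + 7.6s + K_p·9.9 = 0.
So ω_n = √(9.9K_p) and 2ζω_n = 7.6, giving ζ = 7.6/(2√(9.9K_p)).
Setting ζ = 0.72: √(9.9K_p) = 7.6/(2·0.72) = 5.278, so K_p = 27.85/9.9 = 2.81.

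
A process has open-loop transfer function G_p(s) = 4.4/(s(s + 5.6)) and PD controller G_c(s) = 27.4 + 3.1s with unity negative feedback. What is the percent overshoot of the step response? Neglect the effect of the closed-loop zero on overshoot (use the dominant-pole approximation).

0.331%

Forward path: (27.4 + 3.1s)·4.4/(s(s+5.6)). The closed-loop characteristic equation is s² + (5.6 + 4.4·3.1)s + 4.4·27.4 = 0.
That is s² + 19.24s + 120.6 = 0, so ω_n = 10.98 rad/s and ζ = 19.24/(2·10.98) = 0.8761.
%OS = 100·exp(−πζ/√(1−ζ²)) = 0.331%.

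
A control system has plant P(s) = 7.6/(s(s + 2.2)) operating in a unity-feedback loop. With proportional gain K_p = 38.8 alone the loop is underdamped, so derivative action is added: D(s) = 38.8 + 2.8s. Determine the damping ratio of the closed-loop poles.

ζ = 0.684

Forward path: (38.8 + 2.8s)·7.6/(s(s+2.2)). The closed-loop characteristic equation is s² + (2.2 + 7.6·2.8)s + 7.6·38.8 = 0.
That is s² + 23.48s + 294.9 = 0, so ω_n = 17.17 rad/s and ζ = 23.48/(2·17.17) = 0.6837.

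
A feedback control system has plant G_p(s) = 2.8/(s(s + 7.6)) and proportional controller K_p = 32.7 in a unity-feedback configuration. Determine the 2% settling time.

Closed-loop characteristic equation: s² + 7.6s + 91.56 = 0, so ω_n = 9.569 rad/s and ζ = 7.6/(2·9.569) = 0.3971.
2% settling time T_s ≈ 4/(ζω_n) = 4/3.8 = 1.05 s.

T_s ≈ 1.05 s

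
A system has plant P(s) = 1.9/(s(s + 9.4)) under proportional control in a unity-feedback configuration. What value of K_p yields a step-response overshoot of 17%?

K_p = 48.2

From %OS = 100·exp(−πζ/√(1−ζ²)) = 17%, ζ = −ln(0.17)/√(π²+ln²(0.17)) = 0.4913.
Characteristic equation s² + 9.4s + 1.9K_p = 0 gives ζ = 9.4/(2√(1.9K_p)).
Setting ζ = 0.4913: √(1.9K_p) = 9.4/(2·0.4913) = 9.567, so K_p = 91.53/1.9 = 48.2.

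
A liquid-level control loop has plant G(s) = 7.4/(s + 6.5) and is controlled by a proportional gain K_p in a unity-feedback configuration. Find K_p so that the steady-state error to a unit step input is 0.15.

K_p = 4.98

The loop is type 0, so e_ss(step) = 1/(1 + K_pos) with K_pos = K_p·G(0).
G(0) = 1.138. Require 1/(1 + K_p·1.138) = 0.15, so 1 + 1.138·K_p = 6.667.
K_p = (6.667 − 1)/1.138 = 4.98.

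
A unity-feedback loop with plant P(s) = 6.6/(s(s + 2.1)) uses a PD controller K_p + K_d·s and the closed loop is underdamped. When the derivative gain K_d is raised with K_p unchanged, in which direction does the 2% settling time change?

decrease

Characteristic equation s² + (2.1 + 6.6K_d)s + 6.6K_p = 0: raising K_d increases ζω_n = (2.1+6.6K_d)/2 while the loop stays underdamped, so T_s ≈ 4/(ζω_n) decreases.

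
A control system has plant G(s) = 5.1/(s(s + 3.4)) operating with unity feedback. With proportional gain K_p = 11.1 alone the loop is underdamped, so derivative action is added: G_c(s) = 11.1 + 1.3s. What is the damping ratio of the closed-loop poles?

ζ = 0.667

Forward path: (11.1 + 1.3s)·5.1/(s(s+3.4)). The closed-loop characteristic equation is s² + (3.4 + 5.1·1.3)s + 5.1·11.1 = 0.
That is s² + 10.03s + 56.61 = 0, so ω_n = 7.524 rad/s and ζ = 10.03/(2·7.524) = 0.6665.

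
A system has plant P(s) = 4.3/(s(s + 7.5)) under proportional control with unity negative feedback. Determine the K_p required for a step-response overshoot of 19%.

From %OS = 100·exp(−πζ/√(1−ζ²)) = 19%, ζ = −ln(0.19)/√(π²+ln²(0.19)) = 0.4673.
Characteristic equation s² + 7.5s + 4.3K_p = 0 gives ζ = 7.5/(2√(4.3K_p)).
Setting ζ = 0.4673: √(4.3K_p) = 7.5/(2·0.4673) = 8.024, so K_p = 64.39/4.3 = 15.

K_p = 15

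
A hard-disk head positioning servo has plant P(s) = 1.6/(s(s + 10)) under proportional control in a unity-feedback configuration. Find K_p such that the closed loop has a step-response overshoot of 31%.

K_p = 128

From %OS = 100·exp(−πζ/√(1−ζ²)) = 31%, ζ = −ln(0.31)/√(π²+ln²(0.31)) = 0.3493.
Characteristic equation s² + 10s + 1.6K_p = 0 gives ζ = 10/(2√(1.6K_p)).
Setting ζ = 0.3493: √(1.6K_p) = 10/(2·0.3493) = 14.31, so K_p = 204.9/1.6 = 128.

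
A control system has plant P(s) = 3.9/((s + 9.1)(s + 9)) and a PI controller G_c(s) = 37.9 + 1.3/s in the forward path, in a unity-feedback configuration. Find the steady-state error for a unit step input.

0

The open loop G_c(s)P(s) has a pole at the origin (type 1), so the static position error constant is infinite and e_ss = 1/(1+∞) = 0.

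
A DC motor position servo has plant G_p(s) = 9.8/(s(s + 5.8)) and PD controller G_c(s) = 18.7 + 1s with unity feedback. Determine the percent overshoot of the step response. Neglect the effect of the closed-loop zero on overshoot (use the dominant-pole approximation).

Forward path: (18.7 + 1s)·9.8/(s(s+5.8)). The closed-loop characteristic equation is s² + (5.8 + 9.8·1)s + 9.8·18.7 = 0.
That is s² + 15.6s + 183.3 = 0, so ω_n = 13.54 rad/s and ζ = 15.6/(2·13.54) = 0.5762.
%OS = 100·exp(−πζ/√(1−ζ²)) = 10.9%.

10.9%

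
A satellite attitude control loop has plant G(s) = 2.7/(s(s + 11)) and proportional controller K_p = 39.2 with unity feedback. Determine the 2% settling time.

Closed-loop characteristic equation: s² + 11s + 105.8 = 0, so ω_n = 10.29 rad/s and ζ = 11/(2·10.29) = 0.5346.
2% settling time T_s ≈ 4/(ζω_n) = 4/5.5 = 0.727 s.

T_s ≈ 0.727 s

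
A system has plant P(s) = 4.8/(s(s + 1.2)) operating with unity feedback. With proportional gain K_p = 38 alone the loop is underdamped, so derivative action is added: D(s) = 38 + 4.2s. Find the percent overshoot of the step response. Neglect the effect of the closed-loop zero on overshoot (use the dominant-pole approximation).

1.73%

Forward path: (38 + 4.2s)·4.8/(s(s+1.2)). The closed-loop characteristic equation is s² + (1.2 + 4.8·4.2)s + 4.8·38 = 0.
That is s² + 21.36s + 182.4 = 0, so ω_n = 13.51 rad/s and ζ = 21.36/(2·13.51) = 0.7908.
%OS = 100·exp(−πζ/√(1−ζ²)) = 1.73%.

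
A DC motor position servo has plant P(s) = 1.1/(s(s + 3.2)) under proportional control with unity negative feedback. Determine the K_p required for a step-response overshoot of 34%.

K_p = 22.1

From %OS = 100·exp(−πζ/√(1−ζ²)) = 34%, ζ = −ln(0.34)/√(π²+ln²(0.34)) = 0.3248.
Characteristic equation s² + 3.2s + 1.1K_p = 0 gives ζ = 3.2/(2√(1.1K_p)).
Setting ζ = 0.3248: √(1.1K_p) = 3.2/(2·0.3248) = 4.926, so K_p = 24.27/1.1 = 22.1.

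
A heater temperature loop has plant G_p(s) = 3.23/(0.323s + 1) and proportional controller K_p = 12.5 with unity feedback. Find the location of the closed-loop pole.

Closed loop: T(s) = K_p·G_p/(1+K_p·G_p) = 40.38/(0.323s + 1 + 40.38), with pole at s = −(1 + 40.38)/0.323 = −128.1.

s = -128.1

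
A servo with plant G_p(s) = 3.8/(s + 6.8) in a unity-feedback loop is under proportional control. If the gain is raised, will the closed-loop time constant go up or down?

decrease

The closed-loop bandwidth 6.8+K_p·3.8 grows with K_p, so τ shrinks.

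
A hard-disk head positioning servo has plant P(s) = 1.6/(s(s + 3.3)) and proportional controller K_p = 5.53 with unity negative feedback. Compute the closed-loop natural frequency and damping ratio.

The closed-loop denominator is s(s+3.3) + 5.53·1.6 = s² + 3.3s + 8.848.
So ω_n² = 8.848 ⇒ ω_n = 2.975 rad/s, and ζ = 3.3/(2ω_n) = 0.555.

ω_n = 2.97 rad/s, ζ = 0.555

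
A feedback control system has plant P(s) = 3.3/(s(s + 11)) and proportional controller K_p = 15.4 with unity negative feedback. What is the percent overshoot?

2.22%

From 1 + K_pP(s) = 0: s² + 11s + 50.82 = 0 ⇒ ω_n = 7.129, ζ = 0.7715.
%OS = 100·exp(−πζ/√(1−ζ²)) = 100·exp(−π·0.7715/√0.4048) = 2.22%.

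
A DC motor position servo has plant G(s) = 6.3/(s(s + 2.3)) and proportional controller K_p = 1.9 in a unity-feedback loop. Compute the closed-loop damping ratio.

ζ = 0.332

The closed-loop denominator is s(s+2.3) + 1.9·6.3 = s² + 2.3s + 11.97.
So ω_n² = 11.97 ⇒ ω_n = 3.46 rad/s, and ζ = 2.3/(2ω_n) = 0.332.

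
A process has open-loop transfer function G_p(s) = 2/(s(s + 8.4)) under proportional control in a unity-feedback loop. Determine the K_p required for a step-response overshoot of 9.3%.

K_p = 24.3

From %OS = 100·exp(−πζ/√(1−ζ²)) = 9.3%, ζ = −ln(0.093)/√(π²+ln²(0.093)) = 0.6031.
Characteristic equation s² + 8.4s + 2K_p = 0 gives ζ = 8.4/(2√(2K_p)).
Setting ζ = 0.6031: √(2K_p) = 8.4/(2·0.6031) = 6.964, so K_p = 48.5/2 = 24.3.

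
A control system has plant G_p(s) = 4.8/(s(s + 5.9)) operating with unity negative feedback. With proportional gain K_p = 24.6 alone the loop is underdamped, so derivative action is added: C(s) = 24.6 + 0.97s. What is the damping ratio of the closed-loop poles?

Forward path: (24.6 + 0.97s)·4.8/(s(s+5.9)). The closed-loop characteristic equation is s² + (5.9 + 4.8·0.97)s + 4.8·24.6 = 0.
That is s² + 10.56s + 118.1 = 0, so ω_n = 10.87 rad/s and ζ = 10.56/(2·10.87) = 0.4857.

ζ = 0.486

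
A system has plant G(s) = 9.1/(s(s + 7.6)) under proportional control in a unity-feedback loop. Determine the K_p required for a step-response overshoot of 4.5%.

From %OS = 100·exp(−πζ/√(1−ζ²)) = 4.5%, ζ = −ln(0.045)/√(π²+ln²(0.045)) = 0.7025.
Characteristic equation s² + 7.6s + 9.1K_p = 0 gives ζ = 7.6/(2√(9.1K_p)).
Setting ζ = 0.7025: √(9.1K_p) = 7.6/(2·0.7025) = 5.409, so K_p = 29.26/9.1 = 3.22.

K_p = 3.22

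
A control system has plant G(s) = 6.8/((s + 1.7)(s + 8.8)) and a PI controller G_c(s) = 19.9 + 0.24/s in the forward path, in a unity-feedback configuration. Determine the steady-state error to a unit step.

The open loop G_c(s)G(s) has a pole at the origin (type 1), so the static position error constant is infinite and e_ss = 1/(1+∞) = 0.

0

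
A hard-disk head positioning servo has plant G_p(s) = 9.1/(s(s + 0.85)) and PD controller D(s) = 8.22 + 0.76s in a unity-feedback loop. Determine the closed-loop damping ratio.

ζ = 0.449

Forward path: (8.22 + 0.76s)·9.1/(s(s+0.85)). The closed-loop characteristic equation is s² + (0.85 + 9.1·0.76)s + 9.1·8.22 = 0.
That is s² + 7.766s + 74.8 = 0, so ω_n = 8.649 rad/s and ζ = 7.766/(2·8.649) = 0.449.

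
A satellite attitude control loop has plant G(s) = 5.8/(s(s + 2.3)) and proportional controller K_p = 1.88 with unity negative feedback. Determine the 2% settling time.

The closed-loop denominator s² + 2.3s + 10.9 gives ω_n = √10.9 = 3.302 and ζ = 2.3/(2ω_n) = 0.3483.
2% settling time T_s ≈ 4/(ζω_n) = 4/1.15 = 3.48 s.

T_s ≈ 3.48 s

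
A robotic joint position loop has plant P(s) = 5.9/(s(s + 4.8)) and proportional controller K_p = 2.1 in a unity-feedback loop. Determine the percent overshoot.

5.35%

Closed-loop characteristic equation: s² + 4.8s + 12.39 = 0, so ω_n = 3.52 rad/s and ζ = 4.8/(2·3.52) = 0.6818.
%OS = 100·exp(−πζ/√(1−ζ²)) = 100·exp(−π·0.6818/√0.5351) = 5.35%.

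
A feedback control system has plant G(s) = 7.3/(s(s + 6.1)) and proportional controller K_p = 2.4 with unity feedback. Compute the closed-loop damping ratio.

ζ = 0.729

The closed-loop denominator is s(s+6.1) + 2.4·7.3 = s² + 6.1s + 17.52.
Matching s² + 2ζω_n s + ω_n²: ω_n = √17.52 = 4.186 rad/s and 2ζω_n = 6.1, so ζ = 6.1/(2·4.186) = 0.729.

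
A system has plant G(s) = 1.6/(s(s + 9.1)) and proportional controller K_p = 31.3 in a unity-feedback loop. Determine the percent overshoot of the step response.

7.16%

The closed-loop denominator s² + 9.1s + 50.08 gives ω_n = √50.08 = 7.077 and ζ = 9.1/(2ω_n) = 0.643.
%OS = 100·exp(−πζ/√(1−ζ²)) = 100·exp(−π·0.643/√0.5866) = 7.16%.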